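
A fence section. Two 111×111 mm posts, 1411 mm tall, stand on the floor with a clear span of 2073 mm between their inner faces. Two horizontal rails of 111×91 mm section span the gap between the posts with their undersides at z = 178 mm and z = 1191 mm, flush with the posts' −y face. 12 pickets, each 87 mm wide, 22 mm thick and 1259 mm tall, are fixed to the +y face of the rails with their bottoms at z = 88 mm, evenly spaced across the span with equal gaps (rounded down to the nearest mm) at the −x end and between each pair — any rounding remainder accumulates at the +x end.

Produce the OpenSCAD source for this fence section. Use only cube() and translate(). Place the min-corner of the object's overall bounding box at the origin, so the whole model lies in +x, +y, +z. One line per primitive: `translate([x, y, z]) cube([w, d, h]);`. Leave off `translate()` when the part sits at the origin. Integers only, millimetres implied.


cube([111, 111, 1411]);
translate([2184, 0, 0]) cube([111, 111, 1411]);
translate([111, 0, 178]) cube([2073, 111, 91]);
translate([111, 0, 1191]) cube([2073, 111, 91]);
translate([190, 111, 88]) cube([87, 22, 1259]);
translate([356, 111, 88]) cube([87, 22, 1259]);
translate([522, 111, 88]) cube([87, 22, 1259]);
translate([688, 111, 88]) cube([87, 22, 1259]);
translate([854, 111, 88]) cube([87, 22, 1259]);
translate([1020, 111, 88]) cube([87, 22, 1259]);
translate([1186, 111, 88]) cube([87, 22, 1259]);
translate([1352, 111, 88]) cube([87, 22, 1259]);
translate([1518, 111, 88]) cube([87, 22, 1259]);
translate([1684, 111, 88]) cube([87, 22, 1259]);
translate([1850, 111, 88]) cube([87, 22, 1259]);
translate([2016, 111, 88]) cube([87, 22, 1259]);


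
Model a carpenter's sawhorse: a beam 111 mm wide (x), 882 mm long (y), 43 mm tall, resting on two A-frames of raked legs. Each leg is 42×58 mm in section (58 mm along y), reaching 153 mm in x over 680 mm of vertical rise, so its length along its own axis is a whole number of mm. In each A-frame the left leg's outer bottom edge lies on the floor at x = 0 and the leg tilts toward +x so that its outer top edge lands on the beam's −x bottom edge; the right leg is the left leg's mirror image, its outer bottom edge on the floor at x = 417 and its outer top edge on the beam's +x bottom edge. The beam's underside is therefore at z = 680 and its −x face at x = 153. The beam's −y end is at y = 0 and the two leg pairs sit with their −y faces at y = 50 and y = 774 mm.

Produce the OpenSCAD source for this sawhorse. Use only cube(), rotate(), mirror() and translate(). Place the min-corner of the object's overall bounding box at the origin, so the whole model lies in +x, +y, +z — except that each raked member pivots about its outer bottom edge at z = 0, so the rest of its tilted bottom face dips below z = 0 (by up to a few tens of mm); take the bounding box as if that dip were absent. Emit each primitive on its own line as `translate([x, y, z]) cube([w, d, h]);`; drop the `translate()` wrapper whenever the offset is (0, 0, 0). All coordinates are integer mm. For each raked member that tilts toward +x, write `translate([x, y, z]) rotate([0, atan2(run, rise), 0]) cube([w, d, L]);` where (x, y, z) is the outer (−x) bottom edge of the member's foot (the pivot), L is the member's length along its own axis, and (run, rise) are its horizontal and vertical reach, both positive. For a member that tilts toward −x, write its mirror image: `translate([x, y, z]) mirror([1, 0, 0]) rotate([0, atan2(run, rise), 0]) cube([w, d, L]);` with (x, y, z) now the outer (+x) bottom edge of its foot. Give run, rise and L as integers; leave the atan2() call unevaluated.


translate([153, 0, 680]) cube([111, 882, 43]);
translate([0, 50, 0]) rotate([0, atan2(153, 680), 0]) cube([42, 58, 697]);
translate([417, 50, 0]) mirror([1, 0, 0]) rotate([0, atan2(153, 680), 0]) cube([42, 58, 697]);
translate([0, 774, 0]) rotate([0, atan2(153, 680), 0]) cube([42, 58, 697]);
translate([417, 774, 0]) mirror([1, 0, 0]) rotate([0, atan2(153, 680), 0]) cube([42, 58, 697]);


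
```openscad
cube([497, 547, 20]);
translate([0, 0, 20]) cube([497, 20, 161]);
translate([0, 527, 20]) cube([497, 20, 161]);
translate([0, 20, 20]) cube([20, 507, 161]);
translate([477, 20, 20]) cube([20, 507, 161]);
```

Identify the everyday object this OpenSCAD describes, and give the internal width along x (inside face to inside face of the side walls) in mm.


An open box. The internal width is 457 mm.

A 497×547 base slab with four walls standing on it — an open box. The base is 497 mm wide and the walls are 20 mm thick, so the internal width is 497 − 2 × 20 = 457 mm.


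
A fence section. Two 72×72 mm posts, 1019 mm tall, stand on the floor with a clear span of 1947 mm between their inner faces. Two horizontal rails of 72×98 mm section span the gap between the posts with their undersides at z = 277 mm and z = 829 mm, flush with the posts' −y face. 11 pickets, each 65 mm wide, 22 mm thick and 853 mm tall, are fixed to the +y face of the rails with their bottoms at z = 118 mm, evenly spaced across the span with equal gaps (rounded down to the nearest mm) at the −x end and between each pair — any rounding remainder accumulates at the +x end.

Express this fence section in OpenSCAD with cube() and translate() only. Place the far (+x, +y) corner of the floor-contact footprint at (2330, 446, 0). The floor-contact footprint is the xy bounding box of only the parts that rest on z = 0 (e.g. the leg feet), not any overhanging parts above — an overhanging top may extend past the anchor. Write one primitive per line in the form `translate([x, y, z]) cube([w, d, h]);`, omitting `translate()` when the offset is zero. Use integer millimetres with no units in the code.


translate([239, 374, 0]) cube([72, 72, 1019]);
translate([2258, 374, 0]) cube([72, 72, 1019]);
translate([311, 374, 277]) cube([1947, 72, 98]);
translate([311, 374, 829]) cube([1947, 72, 98]);
translate([413, 446, 118]) cube([65, 22, 853]);
translate([580, 446, 118]) cube([65, 22, 853]);
translate([747, 446, 118]) cube([65, 22, 853]);
translate([914, 446, 118]) cube([65, 22, 853]);
translate([1081, 446, 118]) cube([65, 22, 853]);
translate([1248, 446, 118]) cube([65, 22, 853]);
translate([1415, 446, 118]) cube([65, 22, 853]);
translate([1582, 446, 118]) cube([65, 22, 853]);
translate([1749, 446, 118]) cube([65, 22, 853]);
translate([1916, 446, 118]) cube([65, 22, 853]);
translate([2083, 446, 118]) cube([65, 22, 853]);


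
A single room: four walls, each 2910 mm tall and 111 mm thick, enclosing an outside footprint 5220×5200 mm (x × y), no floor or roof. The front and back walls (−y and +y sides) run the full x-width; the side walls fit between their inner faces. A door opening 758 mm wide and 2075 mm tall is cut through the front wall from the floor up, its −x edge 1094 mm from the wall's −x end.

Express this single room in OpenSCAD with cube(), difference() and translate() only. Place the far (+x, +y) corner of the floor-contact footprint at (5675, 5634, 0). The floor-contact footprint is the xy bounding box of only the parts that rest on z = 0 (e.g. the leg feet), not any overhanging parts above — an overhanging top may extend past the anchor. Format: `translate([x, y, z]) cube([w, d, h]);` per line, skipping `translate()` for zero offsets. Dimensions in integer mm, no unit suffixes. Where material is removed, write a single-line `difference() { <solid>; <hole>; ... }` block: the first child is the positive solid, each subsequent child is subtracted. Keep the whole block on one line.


difference() { translate([455, 434, 0]) cube([5220, 111, 2910]); translate([1549, 434, 0]) cube([758, 111, 2075]); }
translate([455, 5523, 0]) cube([5220, 111, 2910]);
translate([455, 545, 0]) cube([111, 4978, 2910]);
translate([5564, 545, 0]) cube([111, 4978, 2910]);


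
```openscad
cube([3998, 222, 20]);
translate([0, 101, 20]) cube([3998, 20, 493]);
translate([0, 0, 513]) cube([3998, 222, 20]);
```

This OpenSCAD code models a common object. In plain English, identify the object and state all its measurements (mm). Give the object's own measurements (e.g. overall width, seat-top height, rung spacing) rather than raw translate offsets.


An I-beam lying along x, 3998 mm long. Overall section height 533 mm. Two flanges 222 mm wide (y) and 20 mm thick, one on the floor and one at the top; a web 20 mm thick runs between them, centred on the flange width.


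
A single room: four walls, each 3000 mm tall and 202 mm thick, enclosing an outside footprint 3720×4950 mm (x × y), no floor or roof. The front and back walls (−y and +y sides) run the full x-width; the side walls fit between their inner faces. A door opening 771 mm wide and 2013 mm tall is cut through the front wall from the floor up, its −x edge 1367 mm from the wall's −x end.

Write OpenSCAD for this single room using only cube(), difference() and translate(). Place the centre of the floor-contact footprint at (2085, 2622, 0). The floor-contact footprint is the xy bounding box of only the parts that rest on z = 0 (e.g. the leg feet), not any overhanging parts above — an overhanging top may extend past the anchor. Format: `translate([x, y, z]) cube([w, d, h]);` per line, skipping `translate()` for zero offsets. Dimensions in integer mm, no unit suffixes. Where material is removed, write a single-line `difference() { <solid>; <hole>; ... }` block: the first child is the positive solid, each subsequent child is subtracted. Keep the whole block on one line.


difference() { translate([225, 147, 0]) cube([3720, 202, 3000]); translate([1592, 147, 0]) cube([771, 202, 2013]); }
translate([225, 4895, 0]) cube([3720, 202, 3000]);
translate([225, 349, 0]) cube([202, 4546, 3000]);
translate([3743, 349, 0]) cube([202, 4546, 3000]);


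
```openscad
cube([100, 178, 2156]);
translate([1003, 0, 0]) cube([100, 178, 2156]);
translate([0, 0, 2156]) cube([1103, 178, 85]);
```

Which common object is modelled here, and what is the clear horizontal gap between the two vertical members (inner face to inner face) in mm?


A door frame. The clear opening width is 903 mm.

Two 2156 mm tall posts with a header on top — a door frame. The left jamb is 100 mm wide at x = 0; the right jamb starts at x = 1003. The clear opening is 1003 − 100 = 903 mm.


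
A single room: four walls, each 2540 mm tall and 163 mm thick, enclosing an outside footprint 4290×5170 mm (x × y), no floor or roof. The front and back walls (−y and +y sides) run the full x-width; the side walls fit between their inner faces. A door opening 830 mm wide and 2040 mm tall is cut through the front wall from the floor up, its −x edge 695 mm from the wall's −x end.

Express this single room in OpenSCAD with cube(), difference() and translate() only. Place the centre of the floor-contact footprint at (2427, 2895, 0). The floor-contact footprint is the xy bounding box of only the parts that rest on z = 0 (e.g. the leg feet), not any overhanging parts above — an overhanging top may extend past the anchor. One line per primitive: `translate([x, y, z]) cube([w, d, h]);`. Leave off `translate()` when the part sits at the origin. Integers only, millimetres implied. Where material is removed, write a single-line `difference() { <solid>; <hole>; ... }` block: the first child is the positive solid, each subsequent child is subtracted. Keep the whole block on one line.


difference() { translate([282, 310, 0]) cube([4290, 163, 2540]); translate([977, 310, 0]) cube([830, 163, 2040]); }
translate([282, 5317, 0]) cube([4290, 163, 2540]);
translate([282, 473, 0]) cube([163, 4844, 2540]);
translate([4409, 473, 0]) cube([163, 4844, 2540]);


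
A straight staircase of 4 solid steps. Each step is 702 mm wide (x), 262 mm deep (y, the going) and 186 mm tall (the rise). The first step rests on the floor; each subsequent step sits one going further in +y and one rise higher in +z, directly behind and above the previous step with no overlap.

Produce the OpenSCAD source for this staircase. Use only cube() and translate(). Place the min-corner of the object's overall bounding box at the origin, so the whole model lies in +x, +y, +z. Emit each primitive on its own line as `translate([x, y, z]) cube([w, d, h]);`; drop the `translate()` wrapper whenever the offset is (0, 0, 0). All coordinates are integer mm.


cube([702, 262, 186]);
translate([0, 262, 186]) cube([702, 262, 186]);
translate([0, 524, 372]) cube([702, 262, 186]);
translate([0, 786, 558]) cube([702, 262, 186]);


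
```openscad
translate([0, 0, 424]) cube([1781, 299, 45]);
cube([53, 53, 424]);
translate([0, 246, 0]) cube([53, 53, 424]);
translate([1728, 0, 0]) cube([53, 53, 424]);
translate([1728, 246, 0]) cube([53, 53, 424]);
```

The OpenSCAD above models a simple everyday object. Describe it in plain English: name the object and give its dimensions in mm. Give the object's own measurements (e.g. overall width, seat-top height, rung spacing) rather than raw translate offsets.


A long wooden bench with a 1781 mm (x) × 299 mm (y) seat, 45 mm thick, its top surface 469 mm above the floor. Four 53 mm square legs at the seat corners, flush with the edges, run from z = 0 to the seat underside.


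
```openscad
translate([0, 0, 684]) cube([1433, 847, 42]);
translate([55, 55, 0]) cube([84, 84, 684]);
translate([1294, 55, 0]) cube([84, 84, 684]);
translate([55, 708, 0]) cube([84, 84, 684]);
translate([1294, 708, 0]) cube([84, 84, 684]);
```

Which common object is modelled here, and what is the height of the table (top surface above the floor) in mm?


A table. The table height is 726 mm.

A 1433×847×42 slab sits at z = 684 on four 84 mm square posts — a table. The top surface is at 684 + 42 = 726 mm.


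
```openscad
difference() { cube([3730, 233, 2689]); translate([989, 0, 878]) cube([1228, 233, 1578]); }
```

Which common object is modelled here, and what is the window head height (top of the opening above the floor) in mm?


A wall with a window opening. The window head height is 2456 mm.

A wall with a rectangular opening subtracted — a window. Sill at z = 878, opening 1578 mm tall, so the head is at 878 + 1578 = 2456 mm.


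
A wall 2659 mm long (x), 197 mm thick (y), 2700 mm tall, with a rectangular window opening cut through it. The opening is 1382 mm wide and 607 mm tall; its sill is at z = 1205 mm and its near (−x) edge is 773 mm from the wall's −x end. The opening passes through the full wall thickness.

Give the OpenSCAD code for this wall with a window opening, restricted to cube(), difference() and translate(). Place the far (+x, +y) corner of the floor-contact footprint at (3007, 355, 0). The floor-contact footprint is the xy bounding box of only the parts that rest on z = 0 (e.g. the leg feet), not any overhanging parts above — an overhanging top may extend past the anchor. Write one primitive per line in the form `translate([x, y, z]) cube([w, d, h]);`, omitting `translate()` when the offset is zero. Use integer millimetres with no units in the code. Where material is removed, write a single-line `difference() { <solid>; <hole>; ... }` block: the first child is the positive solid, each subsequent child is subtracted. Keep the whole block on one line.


difference() { translate([348, 158, 0]) cube([2659, 197, 2700]); translate([1121, 158, 1205]) cube([1382, 197, 607]); }


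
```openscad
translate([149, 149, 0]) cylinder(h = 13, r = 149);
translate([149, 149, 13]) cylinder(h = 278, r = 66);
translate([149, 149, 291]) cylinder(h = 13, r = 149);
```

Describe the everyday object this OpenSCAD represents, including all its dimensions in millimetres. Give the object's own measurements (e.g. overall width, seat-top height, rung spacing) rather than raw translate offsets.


A spool: two coaxial disc flanges of radius 149 mm and thickness 13 mm, joined by a core cylinder of radius 66 mm and height 278 mm. The lower flange rests on z = 0 and the three cylinders share a vertical axis.


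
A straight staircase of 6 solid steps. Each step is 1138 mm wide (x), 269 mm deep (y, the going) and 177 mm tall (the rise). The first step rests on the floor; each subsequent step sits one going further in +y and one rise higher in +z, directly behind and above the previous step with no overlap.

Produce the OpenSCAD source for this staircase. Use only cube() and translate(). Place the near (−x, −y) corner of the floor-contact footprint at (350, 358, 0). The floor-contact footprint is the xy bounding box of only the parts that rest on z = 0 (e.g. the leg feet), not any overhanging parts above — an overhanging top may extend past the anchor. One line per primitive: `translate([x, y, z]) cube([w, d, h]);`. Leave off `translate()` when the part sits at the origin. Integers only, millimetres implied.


translate([350, 358, 0]) cube([1138, 269, 177]);
translate([350, 627, 177]) cube([1138, 269, 177]);
translate([350, 896, 354]) cube([1138, 269, 177]);
translate([350, 1165, 531]) cube([1138, 269, 177]);
translate([350, 1434, 708]) cube([1138, 269, 177]);
translate([350, 1703, 885]) cube([1138, 269, 177]);


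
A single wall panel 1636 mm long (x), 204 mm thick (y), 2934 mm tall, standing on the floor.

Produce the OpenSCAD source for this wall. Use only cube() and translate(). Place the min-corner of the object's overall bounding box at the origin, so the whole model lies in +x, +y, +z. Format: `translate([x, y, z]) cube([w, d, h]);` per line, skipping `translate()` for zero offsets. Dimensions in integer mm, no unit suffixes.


cube([1636, 204, 2934]);


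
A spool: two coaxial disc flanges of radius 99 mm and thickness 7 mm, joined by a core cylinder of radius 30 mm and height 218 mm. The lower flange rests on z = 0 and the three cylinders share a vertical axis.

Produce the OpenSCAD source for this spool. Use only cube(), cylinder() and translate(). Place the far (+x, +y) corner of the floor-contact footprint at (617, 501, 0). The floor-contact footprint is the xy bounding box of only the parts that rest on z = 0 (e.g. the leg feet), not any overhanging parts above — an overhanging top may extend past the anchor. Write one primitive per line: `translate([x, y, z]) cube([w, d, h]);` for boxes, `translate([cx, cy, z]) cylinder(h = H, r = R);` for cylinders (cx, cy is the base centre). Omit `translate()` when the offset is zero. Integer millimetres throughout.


translate([518, 402, 0]) cylinder(h = 7, r = 99);
translate([518, 402, 7]) cylinder(h = 218, r = 30);
translate([518, 402, 225]) cylinder(h = 7, r = 99);


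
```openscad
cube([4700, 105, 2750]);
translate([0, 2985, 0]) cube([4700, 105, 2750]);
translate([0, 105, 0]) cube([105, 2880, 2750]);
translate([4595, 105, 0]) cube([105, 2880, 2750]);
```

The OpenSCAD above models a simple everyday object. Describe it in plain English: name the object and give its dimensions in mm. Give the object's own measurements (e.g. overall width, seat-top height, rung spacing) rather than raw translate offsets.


The wall frame of a small rectangular building: four walls, each 2750 mm tall and 105 mm thick, enclosing a footprint 4700 mm (x) by 3090 mm (y) outside-to-outside, with no floor or roof. The front and back walls (the −y and +y sides) span the full width; the two side walls fit between them.


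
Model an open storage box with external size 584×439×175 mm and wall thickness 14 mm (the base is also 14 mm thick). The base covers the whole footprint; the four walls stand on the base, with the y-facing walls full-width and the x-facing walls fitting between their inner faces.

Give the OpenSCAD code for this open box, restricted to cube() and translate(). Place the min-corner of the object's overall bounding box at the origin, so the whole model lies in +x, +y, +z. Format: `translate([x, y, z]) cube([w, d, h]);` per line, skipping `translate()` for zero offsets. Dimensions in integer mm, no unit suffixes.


cube([584, 439, 14]);
translate([0, 0, 14]) cube([584, 14, 161]);
translate([0, 425, 14]) cube([584, 14, 161]);
translate([0, 14, 14]) cube([14, 411, 161]);
translate([570, 14, 14]) cube([14, 411, 161]);


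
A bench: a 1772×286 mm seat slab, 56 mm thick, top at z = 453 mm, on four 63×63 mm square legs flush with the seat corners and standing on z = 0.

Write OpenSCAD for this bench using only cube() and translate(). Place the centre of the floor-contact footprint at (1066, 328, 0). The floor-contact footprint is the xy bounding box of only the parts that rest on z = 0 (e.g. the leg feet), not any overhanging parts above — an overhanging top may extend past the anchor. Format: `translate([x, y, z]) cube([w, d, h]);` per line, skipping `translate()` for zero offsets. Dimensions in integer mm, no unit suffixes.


// leg_h = 453 − 56 = 397
translate([180, 185, 397]) cube([1772, 286, 56]);
translate([180, 185, 0]) cube([63, 63, 397]);
translate([180, 408, 0]) cube([63, 63, 397]);
translate([1889, 185, 0]) cube([63, 63, 397]);
translate([1889, 408, 0]) cube([63, 63, 397]);


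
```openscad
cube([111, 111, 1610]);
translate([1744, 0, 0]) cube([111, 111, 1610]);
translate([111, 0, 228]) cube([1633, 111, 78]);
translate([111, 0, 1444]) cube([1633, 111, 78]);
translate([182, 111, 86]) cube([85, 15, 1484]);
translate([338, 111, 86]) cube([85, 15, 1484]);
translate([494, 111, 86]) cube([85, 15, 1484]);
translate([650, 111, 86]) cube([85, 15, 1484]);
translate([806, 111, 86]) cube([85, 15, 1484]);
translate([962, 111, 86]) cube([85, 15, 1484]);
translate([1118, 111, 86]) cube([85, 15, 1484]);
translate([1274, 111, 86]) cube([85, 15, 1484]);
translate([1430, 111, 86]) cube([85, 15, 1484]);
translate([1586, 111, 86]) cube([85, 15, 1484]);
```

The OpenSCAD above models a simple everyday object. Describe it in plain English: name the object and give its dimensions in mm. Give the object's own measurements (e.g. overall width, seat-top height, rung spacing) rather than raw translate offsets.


A fence section. Two 111×111 mm posts, 1610 mm tall, stand on the floor with a clear span of 1633 mm between their inner faces. Two horizontal rails of 111×78 mm section span the gap between the posts with their undersides at z = 228 mm and z = 1444 mm, flush with the posts' −y face. 10 pickets, each 85 mm wide, 15 mm thick and 1484 mm tall, are fixed to the +y face of the rails with their bottoms at z = 86 mm, spaced across the span with a 71 mm gap after the −x post and between neighbouring pickets, with 73 mm left before the +x post.


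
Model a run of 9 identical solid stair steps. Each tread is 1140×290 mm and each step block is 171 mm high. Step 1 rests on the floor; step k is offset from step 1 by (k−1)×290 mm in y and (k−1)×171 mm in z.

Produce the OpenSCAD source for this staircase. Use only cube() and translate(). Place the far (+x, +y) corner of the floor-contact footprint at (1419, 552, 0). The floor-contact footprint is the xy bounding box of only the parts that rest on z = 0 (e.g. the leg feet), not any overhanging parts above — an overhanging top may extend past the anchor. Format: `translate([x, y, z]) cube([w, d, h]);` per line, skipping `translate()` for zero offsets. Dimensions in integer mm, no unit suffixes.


translate([279, 262, 0]) cube([1140, 290, 171]);
translate([279, 552, 171]) cube([1140, 290, 171]);
translate([279, 842, 342]) cube([1140, 290, 171]);
translate([279, 1132, 513]) cube([1140, 290, 171]);
translate([279, 1422, 684]) cube([1140, 290, 171]);
translate([279, 1712, 855]) cube([1140, 290, 171]);
translate([279, 2002, 1026]) cube([1140, 290, 171]);
translate([279, 2292, 1197]) cube([1140, 290, 171]);
translate([279, 2582, 1368]) cube([1140, 290, 171]);


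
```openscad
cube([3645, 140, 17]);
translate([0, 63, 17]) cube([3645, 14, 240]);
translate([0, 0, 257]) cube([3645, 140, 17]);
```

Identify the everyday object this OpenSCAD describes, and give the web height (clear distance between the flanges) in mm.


An I-beam. The web height is 240 mm.

Two wide flanges with a thin centred web — an I-beam. Overall 274 mm minus two 17 mm flanges gives a web of 274 − 2·17 = 240 mm.


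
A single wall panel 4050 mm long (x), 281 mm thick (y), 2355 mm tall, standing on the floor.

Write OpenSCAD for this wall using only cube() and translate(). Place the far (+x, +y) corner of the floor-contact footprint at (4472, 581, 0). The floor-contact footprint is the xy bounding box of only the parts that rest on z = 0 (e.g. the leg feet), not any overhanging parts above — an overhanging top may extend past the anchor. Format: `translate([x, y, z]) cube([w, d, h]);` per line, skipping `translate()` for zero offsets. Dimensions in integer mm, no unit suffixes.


translate([422, 300, 0]) cube([4050, 281, 2355]);


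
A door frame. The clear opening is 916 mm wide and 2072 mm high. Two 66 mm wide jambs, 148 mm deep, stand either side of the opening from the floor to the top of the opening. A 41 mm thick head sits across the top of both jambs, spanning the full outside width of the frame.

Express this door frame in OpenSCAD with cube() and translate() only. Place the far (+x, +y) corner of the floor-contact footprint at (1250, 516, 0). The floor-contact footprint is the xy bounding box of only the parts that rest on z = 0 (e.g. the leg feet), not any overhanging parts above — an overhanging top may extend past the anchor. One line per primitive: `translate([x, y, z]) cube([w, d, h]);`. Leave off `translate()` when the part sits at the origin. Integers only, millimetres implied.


translate([202, 368, 0]) cube([66, 148, 2072]);
translate([1184, 368, 0]) cube([66, 148, 2072]);
translate([202, 368, 2072]) cube([1048, 148, 41]);


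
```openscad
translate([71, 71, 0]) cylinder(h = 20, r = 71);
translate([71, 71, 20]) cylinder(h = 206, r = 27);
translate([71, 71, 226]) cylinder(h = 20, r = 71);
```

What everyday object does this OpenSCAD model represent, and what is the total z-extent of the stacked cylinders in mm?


A spool. The overall height is 246 mm.

Three coaxial cylinders, large–small–large — a spool. Two 20 mm flanges and a 206 mm core give 20 + 206 + 20 = 246 mm.


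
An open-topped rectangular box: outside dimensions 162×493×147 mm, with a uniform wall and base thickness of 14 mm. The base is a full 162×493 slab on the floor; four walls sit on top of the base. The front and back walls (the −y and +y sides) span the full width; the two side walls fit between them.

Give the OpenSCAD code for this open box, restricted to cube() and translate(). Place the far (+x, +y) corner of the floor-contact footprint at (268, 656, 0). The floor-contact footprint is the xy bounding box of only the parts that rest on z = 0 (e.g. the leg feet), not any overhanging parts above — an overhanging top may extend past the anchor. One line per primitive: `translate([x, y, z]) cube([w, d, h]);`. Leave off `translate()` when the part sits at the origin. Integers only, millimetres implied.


translate([106, 163, 0]) cube([162, 493, 14]);
translate([106, 163, 14]) cube([162, 14, 133]);
translate([106, 642, 14]) cube([162, 14, 133]);
translate([106, 177, 14]) cube([14, 465, 133]);
translate([254, 177, 14]) cube([14, 465, 133]);


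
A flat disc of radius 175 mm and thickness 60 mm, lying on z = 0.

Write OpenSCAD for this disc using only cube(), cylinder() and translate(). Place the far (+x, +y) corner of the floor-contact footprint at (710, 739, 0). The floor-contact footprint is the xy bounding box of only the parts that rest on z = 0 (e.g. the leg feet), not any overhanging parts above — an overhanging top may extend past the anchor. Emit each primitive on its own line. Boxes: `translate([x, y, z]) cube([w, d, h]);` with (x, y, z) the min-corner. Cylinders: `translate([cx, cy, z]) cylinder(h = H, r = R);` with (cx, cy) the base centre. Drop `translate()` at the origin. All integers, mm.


translate([535, 564, 0]) cylinder(h = 60, r = 175);


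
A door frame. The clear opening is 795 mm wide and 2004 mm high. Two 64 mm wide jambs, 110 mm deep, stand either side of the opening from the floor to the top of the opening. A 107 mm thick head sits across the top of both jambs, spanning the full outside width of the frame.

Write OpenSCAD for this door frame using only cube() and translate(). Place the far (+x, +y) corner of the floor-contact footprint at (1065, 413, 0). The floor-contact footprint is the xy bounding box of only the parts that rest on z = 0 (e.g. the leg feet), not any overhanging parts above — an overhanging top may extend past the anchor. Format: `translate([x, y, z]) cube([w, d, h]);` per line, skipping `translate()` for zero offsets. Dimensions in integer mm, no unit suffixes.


translate([142, 303, 0]) cube([64, 110, 2004]);
translate([1001, 303, 0]) cube([64, 110, 2004]);
translate([142, 303, 2004]) cube([923, 110, 107]);


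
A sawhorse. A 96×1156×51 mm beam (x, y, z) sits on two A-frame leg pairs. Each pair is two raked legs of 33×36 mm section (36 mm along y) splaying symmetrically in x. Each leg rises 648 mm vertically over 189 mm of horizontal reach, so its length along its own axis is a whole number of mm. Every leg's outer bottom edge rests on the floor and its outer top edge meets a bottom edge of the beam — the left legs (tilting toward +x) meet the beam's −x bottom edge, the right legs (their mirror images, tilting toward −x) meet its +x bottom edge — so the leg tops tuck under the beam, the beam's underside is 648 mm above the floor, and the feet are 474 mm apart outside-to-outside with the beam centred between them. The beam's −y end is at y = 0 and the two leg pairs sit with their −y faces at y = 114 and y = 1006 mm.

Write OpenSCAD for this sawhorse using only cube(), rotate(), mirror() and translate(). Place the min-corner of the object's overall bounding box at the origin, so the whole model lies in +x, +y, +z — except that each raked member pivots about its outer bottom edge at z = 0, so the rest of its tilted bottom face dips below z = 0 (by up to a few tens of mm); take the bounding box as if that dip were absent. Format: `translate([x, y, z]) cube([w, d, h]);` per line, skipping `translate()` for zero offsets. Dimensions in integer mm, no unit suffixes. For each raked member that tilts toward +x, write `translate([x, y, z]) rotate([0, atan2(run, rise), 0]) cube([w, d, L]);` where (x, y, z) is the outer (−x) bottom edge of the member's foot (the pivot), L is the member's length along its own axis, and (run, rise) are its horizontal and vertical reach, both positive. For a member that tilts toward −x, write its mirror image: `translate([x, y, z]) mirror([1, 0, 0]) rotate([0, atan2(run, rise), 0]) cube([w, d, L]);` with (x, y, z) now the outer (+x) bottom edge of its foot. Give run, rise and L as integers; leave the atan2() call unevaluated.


translate([189, 0, 648]) cube([96, 1156, 51]);
translate([0, 114, 0]) rotate([0, atan2(189, 648), 0]) cube([33, 36, 675]);
translate([474, 114, 0]) mirror([1, 0, 0]) rotate([0, atan2(189, 648), 0]) cube([33, 36, 675]);
translate([0, 1006, 0]) rotate([0, atan2(189, 648), 0]) cube([33, 36, 675]);
translate([474, 1006, 0]) mirror([1, 0, 0]) rotate([0, atan2(189, 648), 0]) cube([33, 36, 675]);


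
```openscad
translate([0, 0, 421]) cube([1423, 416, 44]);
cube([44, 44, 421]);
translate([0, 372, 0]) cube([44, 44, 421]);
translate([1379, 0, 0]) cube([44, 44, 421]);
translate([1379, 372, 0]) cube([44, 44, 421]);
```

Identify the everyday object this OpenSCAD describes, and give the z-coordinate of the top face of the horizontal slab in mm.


A bench. The seat-top height is 465 mm.

A long slab on four corner posts — a bench. The slab sits at z = 421 with thickness 44, so the top is 421 + 44 = 465 mm.


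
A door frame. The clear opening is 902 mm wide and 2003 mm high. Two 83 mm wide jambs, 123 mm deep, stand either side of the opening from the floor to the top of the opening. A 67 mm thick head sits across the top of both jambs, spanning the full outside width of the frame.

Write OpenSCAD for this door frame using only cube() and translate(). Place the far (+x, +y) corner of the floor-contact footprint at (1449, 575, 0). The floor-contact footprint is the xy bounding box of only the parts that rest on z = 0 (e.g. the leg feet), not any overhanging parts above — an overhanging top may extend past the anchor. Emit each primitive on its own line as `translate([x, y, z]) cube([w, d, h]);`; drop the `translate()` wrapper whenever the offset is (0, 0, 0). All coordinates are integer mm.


translate([381, 452, 0]) cube([83, 123, 2003]);
translate([1366, 452, 0]) cube([83, 123, 2003]);
translate([381, 452, 2003]) cube([1068, 123, 67]);


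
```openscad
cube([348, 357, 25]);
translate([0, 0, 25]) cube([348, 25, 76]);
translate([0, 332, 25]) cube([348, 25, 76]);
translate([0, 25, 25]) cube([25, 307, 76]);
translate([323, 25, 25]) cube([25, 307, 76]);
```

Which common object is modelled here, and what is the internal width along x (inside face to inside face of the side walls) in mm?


An open box. The internal width is 298 mm.

A 348×357 base slab with four walls standing on it — an open box. The base is 348 mm wide and the walls are 25 mm thick, so the internal width is 348 − 2 × 25 = 298 mm.


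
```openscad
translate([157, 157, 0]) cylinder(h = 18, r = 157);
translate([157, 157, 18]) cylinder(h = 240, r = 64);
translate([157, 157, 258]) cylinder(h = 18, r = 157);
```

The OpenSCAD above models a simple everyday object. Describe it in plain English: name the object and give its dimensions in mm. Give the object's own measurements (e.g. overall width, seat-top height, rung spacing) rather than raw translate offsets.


A spool: two coaxial disc flanges of radius 157 mm and thickness 18 mm, joined by a core cylinder of radius 64 mm and height 240 mm. The lower flange rests on z = 0 and the three cylinders share a vertical axis.


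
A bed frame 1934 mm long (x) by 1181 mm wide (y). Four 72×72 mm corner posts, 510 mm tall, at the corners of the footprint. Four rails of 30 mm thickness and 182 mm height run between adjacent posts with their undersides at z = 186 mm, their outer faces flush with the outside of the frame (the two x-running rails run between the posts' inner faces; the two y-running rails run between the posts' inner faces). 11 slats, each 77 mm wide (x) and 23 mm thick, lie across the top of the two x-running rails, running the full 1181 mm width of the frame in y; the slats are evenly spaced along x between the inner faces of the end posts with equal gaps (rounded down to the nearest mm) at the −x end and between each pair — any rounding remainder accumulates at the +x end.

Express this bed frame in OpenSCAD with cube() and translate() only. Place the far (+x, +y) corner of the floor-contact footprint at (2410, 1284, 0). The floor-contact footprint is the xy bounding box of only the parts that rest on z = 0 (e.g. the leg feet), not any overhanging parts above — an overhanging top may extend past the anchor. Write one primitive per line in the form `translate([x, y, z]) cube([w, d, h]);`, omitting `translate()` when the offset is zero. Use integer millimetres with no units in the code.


translate([476, 103, 0]) cube([72, 72, 510]);
translate([476, 1212, 0]) cube([72, 72, 510]);
translate([2338, 103, 0]) cube([72, 72, 510]);
translate([2338, 1212, 0]) cube([72, 72, 510]);
translate([548, 103, 186]) cube([1790, 30, 182]);
translate([548, 1254, 186]) cube([1790, 30, 182]);
translate([476, 175, 186]) cube([30, 1037, 182]);
translate([2380, 175, 186]) cube([30, 1037, 182]);
translate([626, 103, 368]) cube([77, 1181, 23]);
translate([781, 103, 368]) cube([77, 1181, 23]);
translate([936, 103, 368]) cube([77, 1181, 23]);
translate([1091, 103, 368]) cube([77, 1181, 23]);
translate([1246, 103, 368]) cube([77, 1181, 23]);
translate([1401, 103, 368]) cube([77, 1181, 23]);
translate([1556, 103, 368]) cube([77, 1181, 23]);
translate([1711, 103, 368]) cube([77, 1181, 23]);
translate([1866, 103, 368]) cube([77, 1181, 23]);
translate([2021, 103, 368]) cube([77, 1181, 23]);
translate([2176, 103, 368]) cube([77, 1181, 23]);


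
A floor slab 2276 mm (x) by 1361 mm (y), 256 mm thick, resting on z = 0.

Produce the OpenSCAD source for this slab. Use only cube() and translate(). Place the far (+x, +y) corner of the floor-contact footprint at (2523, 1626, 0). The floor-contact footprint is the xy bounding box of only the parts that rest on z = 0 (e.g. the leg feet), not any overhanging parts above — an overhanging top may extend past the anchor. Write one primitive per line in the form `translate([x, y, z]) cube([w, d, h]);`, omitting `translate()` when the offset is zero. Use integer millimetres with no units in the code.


translate([247, 265, 0]) cube([2276, 1361, 256]);


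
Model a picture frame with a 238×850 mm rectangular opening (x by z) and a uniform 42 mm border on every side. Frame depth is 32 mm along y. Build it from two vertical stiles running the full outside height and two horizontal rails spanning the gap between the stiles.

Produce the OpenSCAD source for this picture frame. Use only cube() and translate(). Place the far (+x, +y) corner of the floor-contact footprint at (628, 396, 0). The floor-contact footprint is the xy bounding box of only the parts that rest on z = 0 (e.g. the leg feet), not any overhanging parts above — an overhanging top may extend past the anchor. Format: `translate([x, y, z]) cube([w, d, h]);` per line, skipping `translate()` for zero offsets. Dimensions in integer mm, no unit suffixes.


translate([306, 364, 0]) cube([42, 32, 934]);
translate([586, 364, 0]) cube([42, 32, 934]);
translate([348, 364, 0]) cube([238, 32, 42]);
translate([348, 364, 892]) cube([238, 32, 42]);


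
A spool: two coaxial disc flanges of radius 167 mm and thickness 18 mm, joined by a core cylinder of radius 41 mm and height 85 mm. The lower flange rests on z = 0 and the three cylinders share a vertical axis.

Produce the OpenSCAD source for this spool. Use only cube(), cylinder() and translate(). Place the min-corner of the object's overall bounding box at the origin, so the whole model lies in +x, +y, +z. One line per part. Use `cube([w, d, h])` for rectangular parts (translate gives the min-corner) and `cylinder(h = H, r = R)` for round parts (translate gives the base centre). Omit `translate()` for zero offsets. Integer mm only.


translate([167, 167, 0]) cylinder(h = 18, r = 167);
translate([167, 167, 18]) cylinder(h = 85, r = 41);
translate([167, 167, 103]) cylinder(h = 18, r = 167);


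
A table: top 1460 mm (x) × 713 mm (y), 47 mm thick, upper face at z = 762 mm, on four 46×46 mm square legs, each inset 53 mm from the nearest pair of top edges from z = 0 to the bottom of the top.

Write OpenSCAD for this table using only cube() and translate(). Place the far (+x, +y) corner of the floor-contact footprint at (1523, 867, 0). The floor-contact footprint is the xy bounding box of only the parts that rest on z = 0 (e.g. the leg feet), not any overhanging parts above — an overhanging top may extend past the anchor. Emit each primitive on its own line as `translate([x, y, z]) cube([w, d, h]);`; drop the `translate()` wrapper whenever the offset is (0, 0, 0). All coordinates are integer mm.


translate([116, 207, 715]) cube([1460, 713, 47]);
translate([169, 260, 0]) cube([46, 46, 715]);
translate([1477, 260, 0]) cube([46, 46, 715]);
translate([169, 821, 0]) cube([46, 46, 715]);
translate([1477, 821, 0]) cube([46, 46, 715]);


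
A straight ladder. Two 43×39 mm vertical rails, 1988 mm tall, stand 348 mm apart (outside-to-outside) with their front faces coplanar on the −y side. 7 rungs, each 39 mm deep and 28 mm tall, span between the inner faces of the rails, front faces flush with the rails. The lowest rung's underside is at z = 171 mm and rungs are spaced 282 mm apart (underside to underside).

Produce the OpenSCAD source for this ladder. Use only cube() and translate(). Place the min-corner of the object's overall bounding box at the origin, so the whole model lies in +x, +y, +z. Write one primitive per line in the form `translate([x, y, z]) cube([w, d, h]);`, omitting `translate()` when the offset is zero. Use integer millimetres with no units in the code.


cube([43, 39, 1988]);
translate([305, 0, 0]) cube([43, 39, 1988]);
translate([43, 0, 171]) cube([262, 39, 28]);
translate([43, 0, 453]) cube([262, 39, 28]);
translate([43, 0, 735]) cube([262, 39, 28]);
translate([43, 0, 1017]) cube([262, 39, 28]);
translate([43, 0, 1299]) cube([262, 39, 28]);
translate([43, 0, 1581]) cube([262, 39, 28]);
translate([43, 0, 1863]) cube([262, 39, 28]);
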